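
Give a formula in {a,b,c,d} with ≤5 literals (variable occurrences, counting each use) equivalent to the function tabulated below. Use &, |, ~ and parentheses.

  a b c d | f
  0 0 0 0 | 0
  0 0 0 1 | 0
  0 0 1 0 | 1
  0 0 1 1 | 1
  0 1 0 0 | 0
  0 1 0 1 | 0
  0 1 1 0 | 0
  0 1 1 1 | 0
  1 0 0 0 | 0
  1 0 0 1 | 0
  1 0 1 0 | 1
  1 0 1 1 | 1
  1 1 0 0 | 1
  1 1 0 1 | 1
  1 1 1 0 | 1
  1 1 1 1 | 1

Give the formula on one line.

((~b | (b & a)) & (b | c))

  ~b = 1111000011110000
  (b & a) = 0000000000001111
  (~b | (b & a)) = 1111000011111111
  (b | c) = 0011111100111111
  ((~b | (b & a)) & (b | c)) = 0011000000111111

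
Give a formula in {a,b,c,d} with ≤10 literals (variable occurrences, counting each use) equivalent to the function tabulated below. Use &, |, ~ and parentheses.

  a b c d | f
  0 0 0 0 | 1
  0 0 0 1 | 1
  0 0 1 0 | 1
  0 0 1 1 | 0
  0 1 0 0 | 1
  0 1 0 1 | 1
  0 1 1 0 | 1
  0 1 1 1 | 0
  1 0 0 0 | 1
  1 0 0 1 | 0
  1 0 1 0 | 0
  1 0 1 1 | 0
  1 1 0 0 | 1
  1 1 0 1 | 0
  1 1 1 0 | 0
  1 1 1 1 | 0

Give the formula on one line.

(((~d | ~c) | a) & (~a | ((c | ~d) & ((~a & d) | ~c))))

  ~d = 1010101010101010
  ~c = 1100110011001100
  (~d | ~c) = 1110111011101110
  ((~d | ~c) | a) = 1110111011111111
  ~a = 1111111100000000
  (c | ~d) = 1011101110111011
  (~a & d) = 0101010100000000
  ((~a & d) | ~c) = 1101110111001100
  ((c | ~d) & ((~a & d) | ~c)) = 1001100110001000
  (~a | ((c | ~d) & ((~a & d) | ~c))) = 1111111110001000
  (((~d | ~c) | a) & (~a | ((c | ~d) & ((~a & d) | ~c)))) = 1110111010001000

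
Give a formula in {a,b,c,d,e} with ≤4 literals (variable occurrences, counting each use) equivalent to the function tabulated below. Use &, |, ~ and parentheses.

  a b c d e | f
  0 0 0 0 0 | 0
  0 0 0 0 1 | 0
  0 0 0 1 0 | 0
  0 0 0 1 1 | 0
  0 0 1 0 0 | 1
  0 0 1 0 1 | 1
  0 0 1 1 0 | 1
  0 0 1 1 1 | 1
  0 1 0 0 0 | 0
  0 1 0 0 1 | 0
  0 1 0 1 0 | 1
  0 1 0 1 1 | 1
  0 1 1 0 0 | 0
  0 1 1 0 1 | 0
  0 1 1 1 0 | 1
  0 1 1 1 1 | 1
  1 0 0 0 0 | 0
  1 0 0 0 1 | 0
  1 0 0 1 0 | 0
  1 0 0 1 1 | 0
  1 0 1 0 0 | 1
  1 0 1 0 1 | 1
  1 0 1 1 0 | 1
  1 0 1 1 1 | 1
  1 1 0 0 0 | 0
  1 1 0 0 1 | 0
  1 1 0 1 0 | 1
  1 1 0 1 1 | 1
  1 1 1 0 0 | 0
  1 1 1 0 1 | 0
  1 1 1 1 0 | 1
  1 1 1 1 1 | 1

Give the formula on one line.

  ~b = 11111111000000001111111100000000
  (d | ~b) = 11111111001100111111111100110011
  (b | c) = 00001111111111110000111111111111
  ((d | ~b) & (b | c)) = 00001111001100110000111100110011

((d | ~b) & (b | c))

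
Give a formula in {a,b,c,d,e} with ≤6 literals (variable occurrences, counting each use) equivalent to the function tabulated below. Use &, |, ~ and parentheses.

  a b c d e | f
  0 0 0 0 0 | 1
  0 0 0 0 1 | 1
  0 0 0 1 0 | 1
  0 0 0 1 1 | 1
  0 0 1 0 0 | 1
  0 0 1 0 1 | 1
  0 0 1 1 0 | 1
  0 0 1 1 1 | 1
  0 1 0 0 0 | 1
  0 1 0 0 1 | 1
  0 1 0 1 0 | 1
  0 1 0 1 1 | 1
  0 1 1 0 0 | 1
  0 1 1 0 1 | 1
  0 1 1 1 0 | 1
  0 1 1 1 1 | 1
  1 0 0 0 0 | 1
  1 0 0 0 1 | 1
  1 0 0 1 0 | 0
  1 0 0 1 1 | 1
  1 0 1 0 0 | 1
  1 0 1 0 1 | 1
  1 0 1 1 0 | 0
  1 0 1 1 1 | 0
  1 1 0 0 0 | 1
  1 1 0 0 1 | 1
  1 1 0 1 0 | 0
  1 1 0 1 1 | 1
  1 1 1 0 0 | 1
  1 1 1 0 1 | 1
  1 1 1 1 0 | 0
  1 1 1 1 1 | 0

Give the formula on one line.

(~a | (~d | ((~c & (e | c)) & a)))

  ~a = 11111111111111110000000000000000
  ~d = 11001100110011001100110011001100
  ~c = 11110000111100001111000011110000
  (e | c) = 01011111010111110101111101011111
  (~c & (e | c)) = 01010000010100000101000001010000
  ((~c & (e | c)) & a) = 00000000000000000101000001010000
  (~d | ((~c & (e | c)) & a)) = 11001100110011001101110011011100
  (~a | (~d | ((~c & (e | c)) & a))) = 11111111111111111101110011011100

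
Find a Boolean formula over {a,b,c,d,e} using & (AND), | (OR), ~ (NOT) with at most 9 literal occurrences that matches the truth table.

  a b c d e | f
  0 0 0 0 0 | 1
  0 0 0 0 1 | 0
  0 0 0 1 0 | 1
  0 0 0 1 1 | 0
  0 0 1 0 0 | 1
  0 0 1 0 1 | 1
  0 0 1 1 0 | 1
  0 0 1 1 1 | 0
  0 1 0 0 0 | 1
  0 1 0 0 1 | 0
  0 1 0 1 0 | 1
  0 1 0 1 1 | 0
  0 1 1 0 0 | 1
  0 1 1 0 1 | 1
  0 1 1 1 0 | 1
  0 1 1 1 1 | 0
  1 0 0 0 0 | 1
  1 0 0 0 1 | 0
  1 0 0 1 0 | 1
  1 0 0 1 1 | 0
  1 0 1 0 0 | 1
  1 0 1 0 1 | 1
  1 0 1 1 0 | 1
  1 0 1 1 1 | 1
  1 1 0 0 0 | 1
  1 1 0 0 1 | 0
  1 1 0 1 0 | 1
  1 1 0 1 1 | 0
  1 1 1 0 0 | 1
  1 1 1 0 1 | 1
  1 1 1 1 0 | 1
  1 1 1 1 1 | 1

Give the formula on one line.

  ~d = 11001100110011001100110011001100
  ~e = 10101010101010101010101010101010
  (c | ~e) = 10101111101011111010111110101111
  (~d & (c | ~e)) = 10001100100011001000110010001100
  (a & d) = 00000000000000000011001100110011
  (c & a) = 00000000000000000000111100001111
  ((a & d) & (c & a)) = 00000000000000000000001100000011
  (((a & d) & (c & a)) | ~e) = 10101010101010101010101110101011
  ((~d & (c | ~e)) | (((a & d) & (c & a)) | ~e)) = 10101110101011101010111110101111

((~d & (c | ~e)) | (((a & d) & (c & a)) | ~e))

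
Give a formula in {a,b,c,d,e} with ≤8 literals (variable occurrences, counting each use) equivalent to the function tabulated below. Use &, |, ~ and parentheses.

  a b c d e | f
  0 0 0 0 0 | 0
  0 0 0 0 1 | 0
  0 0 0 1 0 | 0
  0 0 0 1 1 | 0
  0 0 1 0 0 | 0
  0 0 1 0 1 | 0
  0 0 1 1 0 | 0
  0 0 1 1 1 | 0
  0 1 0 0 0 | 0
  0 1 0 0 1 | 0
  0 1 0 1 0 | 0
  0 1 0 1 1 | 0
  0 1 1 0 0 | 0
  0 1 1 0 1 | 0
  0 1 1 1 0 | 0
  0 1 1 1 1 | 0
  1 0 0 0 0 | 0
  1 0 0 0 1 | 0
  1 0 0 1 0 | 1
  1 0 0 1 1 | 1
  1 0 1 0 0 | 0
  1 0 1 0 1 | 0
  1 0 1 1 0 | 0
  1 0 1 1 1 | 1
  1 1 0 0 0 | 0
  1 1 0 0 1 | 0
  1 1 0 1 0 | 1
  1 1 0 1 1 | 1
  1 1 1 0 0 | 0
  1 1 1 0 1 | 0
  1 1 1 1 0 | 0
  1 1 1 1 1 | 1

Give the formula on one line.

  (d & a) = 00000000000000000011001100110011
  ~a = 11111111111111110000000000000000
  (~a & d) = 00110011001100110000000000000000
  ~c = 11110000111100001111000011110000
  ((~a & d) | ~c) = 11110011111100111111000011110000
  (c & a) = 00000000000000000000111100001111
  (e & (c & a)) = 00000000000000000000010100000101
  (((~a & d) | ~c) | (e & (c & a))) = 11110011111100111111010111110101
  ((d & a) & (((~a & d) | ~c) | (e & (c & a)))) = 00000000000000000011000100110001

((d & a) & (((~a & d) | ~c) | (e & (c & a))))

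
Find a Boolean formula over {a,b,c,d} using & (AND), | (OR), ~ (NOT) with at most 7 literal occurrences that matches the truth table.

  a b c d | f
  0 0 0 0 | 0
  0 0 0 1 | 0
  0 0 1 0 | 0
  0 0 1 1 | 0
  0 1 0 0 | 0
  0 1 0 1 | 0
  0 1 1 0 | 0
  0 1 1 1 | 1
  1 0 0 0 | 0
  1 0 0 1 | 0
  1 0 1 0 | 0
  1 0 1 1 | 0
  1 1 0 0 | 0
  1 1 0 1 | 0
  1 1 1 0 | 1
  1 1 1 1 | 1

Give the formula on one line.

  (a | d) = 0101010111111111
  (b & c) = 0000001100000011
  ((a | d) & (b & c)) = 0000000100000011

((a | d) & (b & c))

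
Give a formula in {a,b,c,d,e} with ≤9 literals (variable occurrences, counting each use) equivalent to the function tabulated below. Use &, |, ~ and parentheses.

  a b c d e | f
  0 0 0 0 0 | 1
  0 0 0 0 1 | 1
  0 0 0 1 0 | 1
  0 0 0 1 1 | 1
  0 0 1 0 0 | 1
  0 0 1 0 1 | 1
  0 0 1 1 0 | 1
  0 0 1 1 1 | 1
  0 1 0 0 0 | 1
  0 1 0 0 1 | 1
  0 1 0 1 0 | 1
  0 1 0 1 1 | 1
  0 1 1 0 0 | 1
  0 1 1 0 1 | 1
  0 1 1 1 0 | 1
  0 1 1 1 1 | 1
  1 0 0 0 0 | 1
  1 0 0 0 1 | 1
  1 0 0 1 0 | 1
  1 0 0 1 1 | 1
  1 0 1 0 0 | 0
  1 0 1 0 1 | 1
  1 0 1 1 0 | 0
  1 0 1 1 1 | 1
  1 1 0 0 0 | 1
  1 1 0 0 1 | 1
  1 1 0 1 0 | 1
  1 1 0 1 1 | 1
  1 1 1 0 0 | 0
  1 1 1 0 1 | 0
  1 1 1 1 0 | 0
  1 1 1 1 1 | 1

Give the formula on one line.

  ~c = 11110000111100001111000011110000
  (d & e) = 00010001000100010001000100010001
  ~b = 11111111000000001111111100000000
  ~a = 11111111111111110000000000000000
  (~b | ~a) = 11111111111111111111111100000000
  (e | c) = 01011111010111110101111101011111
  (e | ~a) = 11111111111111110101010101010101
  ((e | c) & (e | ~a)) = 01011111010111110101010101010101
  ((~b | ~a) & ((e | c) & (e | ~a))) = 01011111010111110101010100000000
  ((d & e) | ((~b | ~a) & ((e | c) & (e | ~a)))) = 01011111010111110101010100010001
  (~c | ((d & e) | ((~b | ~a) & ((e | c) & (e | ~a))))) = 11111111111111111111010111110001

(~c | ((d & e) | ((~b | ~a) & ((e | c) & (e | ~a)))))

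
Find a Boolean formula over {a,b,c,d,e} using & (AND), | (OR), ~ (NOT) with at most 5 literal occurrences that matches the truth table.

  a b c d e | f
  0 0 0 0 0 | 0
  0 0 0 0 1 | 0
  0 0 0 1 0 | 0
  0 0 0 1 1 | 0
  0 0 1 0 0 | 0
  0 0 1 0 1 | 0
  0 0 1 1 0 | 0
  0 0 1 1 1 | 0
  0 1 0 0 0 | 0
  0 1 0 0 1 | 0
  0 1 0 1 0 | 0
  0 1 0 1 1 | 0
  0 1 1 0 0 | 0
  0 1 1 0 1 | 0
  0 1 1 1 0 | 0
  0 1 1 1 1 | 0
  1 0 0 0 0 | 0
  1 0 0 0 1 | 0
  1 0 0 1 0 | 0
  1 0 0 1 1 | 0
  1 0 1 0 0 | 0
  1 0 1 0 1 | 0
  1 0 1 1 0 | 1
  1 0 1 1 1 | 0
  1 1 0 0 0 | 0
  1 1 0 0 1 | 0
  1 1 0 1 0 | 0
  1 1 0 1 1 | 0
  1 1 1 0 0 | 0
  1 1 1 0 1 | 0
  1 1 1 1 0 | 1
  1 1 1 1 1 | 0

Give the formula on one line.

((~e & c) & (a & d))

  ~e = 10101010101010101010101010101010
  (~e & c) = 00001010000010100000101000001010
  (a & d) = 00000000000000000011001100110011
  ((~e & c) & (a & d)) = 00000000000000000000001000000010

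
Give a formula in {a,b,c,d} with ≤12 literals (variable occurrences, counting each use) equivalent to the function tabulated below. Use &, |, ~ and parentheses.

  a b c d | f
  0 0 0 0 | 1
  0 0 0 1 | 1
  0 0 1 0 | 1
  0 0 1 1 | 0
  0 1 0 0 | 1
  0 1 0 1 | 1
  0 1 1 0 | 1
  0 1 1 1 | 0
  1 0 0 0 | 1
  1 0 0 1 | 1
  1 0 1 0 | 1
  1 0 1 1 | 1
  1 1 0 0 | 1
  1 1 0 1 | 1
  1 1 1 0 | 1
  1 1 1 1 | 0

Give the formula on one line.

((((b | c) & a) & ((d | a) & (~b | ~d))) | (~c | ~d))

  (b | c) = 0011111100111111
  ((b | c) & a) = 0000000000111111
  (d | a) = 0101010111111111
  ~b = 1111000011110000
  ~d = 1010101010101010
  (~b | ~d) = 1111101011111010
  ((d | a) & (~b | ~d)) = 0101000011111010
  (((b | c) & a) & ((d | a) & (~b | ~d))) = 0000000000111010
  ~c = 1100110011001100
  (~c | ~d) = 1110111011101110
  ((((b | c) & a) & ((d | a) & (~b | ~d))) | (~c | ~d)) = 1110111011111110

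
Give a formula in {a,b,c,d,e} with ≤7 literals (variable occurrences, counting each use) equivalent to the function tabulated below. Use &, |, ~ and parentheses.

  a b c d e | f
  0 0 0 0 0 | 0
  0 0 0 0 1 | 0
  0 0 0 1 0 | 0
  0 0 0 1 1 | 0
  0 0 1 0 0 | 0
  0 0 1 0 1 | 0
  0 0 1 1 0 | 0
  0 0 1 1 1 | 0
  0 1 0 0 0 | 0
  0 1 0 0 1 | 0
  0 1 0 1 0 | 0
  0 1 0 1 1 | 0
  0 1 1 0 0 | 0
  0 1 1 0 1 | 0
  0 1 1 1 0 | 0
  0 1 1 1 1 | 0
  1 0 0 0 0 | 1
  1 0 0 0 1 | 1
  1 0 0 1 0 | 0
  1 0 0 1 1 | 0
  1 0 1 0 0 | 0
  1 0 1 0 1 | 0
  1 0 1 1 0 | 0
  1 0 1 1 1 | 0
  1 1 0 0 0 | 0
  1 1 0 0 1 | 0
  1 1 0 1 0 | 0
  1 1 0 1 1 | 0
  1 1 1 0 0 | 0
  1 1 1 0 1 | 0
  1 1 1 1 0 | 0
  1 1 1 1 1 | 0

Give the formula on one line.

  ~b = 11111111000000001111111100000000
  (c | ~b) = 11111111000011111111111100001111
  ~c = 11110000111100001111000011110000
  (a | d) = 00110011001100111111111111111111
  ~d = 11001100110011001100110011001100
  ((a | d) & ~d) = 00000000000000001100110011001100
  (~c & ((a | d) & ~d)) = 00000000000000001100000011000000
  ((c | ~b) & (~c & ((a | d) & ~d))) = 00000000000000001100000000000000

((c | ~b) & (~c & ((a | d) & ~d)))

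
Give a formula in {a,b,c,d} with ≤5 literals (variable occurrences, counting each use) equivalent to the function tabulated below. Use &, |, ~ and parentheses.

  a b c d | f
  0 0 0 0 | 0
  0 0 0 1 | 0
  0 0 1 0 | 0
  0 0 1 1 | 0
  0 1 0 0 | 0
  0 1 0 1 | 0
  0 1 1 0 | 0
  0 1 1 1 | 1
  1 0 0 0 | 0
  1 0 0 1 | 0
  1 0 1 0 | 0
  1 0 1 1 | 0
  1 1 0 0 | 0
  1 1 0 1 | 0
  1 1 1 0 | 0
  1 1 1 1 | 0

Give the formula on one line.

  ~a = 1111111100000000
  (c & ~a) = 0011001100000000
  (b & d) = 0000010100000101
  ((c & ~a) & (b & d)) = 0000000100000000

((c & ~a) & (b & d))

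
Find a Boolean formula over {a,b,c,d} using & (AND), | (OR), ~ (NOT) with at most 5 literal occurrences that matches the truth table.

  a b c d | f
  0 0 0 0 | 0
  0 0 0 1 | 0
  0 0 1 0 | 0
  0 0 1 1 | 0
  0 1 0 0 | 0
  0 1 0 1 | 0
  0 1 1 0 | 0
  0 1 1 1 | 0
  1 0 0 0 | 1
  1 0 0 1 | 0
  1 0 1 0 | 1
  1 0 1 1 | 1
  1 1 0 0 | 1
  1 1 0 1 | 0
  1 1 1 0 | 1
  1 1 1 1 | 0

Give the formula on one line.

  ~d = 1010101010101010
  ~b = 1111000011110000
  (~b & c) = 0011000000110000
  (~d | (~b & c)) = 1011101010111010
  ((~d | (~b & c)) & a) = 0000000010111010

((~d | (~b & c)) & a)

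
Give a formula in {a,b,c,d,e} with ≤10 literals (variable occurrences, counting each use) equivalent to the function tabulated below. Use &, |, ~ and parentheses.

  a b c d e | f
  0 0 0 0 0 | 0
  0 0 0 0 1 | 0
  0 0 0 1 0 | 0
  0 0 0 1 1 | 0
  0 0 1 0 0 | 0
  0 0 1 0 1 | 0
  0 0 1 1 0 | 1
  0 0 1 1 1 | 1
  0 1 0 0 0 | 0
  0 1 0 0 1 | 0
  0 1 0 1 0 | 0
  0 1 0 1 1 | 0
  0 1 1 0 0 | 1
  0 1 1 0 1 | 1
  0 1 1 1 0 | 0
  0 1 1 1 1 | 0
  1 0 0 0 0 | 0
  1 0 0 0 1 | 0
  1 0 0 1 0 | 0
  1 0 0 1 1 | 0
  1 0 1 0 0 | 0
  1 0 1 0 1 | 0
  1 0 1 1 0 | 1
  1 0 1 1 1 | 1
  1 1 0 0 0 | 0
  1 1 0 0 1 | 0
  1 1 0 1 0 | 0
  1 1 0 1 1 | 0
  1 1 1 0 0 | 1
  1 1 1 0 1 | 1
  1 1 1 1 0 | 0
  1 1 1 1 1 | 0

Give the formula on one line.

  (d & c) = 00000011000000110000001100000011
  (d | c) = 00111111001111110011111100111111
  ((d | c) & b) = 00000000001111110000000000111111
  ((d & c) | ((d | c) & b)) = 00000011001111110000001100111111
  ~d = 11001100110011001100110011001100
  ~b = 11111111000000001111111100000000
  (~d | ~b) = 11111111110011001111111111001100
  (((d & c) | ((d | c) & b)) & (~d | ~b)) = 00000011000011000000001100001100

(((d & c) | ((d | c) & b)) & (~d | ~b))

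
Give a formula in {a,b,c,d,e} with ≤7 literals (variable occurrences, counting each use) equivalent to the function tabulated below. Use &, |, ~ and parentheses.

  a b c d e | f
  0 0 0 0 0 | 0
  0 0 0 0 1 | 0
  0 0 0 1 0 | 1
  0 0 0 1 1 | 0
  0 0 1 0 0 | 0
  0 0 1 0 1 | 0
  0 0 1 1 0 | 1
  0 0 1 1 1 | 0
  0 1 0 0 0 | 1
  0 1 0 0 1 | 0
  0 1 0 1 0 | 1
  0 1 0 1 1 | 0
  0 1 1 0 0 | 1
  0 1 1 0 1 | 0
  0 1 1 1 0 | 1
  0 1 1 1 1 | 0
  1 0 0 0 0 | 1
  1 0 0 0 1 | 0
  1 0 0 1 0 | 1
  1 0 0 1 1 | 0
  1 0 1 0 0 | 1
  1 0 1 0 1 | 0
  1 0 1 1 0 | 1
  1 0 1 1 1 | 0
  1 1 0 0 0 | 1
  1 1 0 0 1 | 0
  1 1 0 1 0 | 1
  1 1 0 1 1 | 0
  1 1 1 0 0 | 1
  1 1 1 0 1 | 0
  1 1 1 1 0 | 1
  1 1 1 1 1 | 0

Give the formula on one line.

(~e & (b | (d | a)))

  ~e = 10101010101010101010101010101010
  (d | a) = 00110011001100111111111111111111
  (b | (d | a)) = 00110011111111111111111111111111
  (~e & (b | (d | a))) = 00100010101010101010101010101010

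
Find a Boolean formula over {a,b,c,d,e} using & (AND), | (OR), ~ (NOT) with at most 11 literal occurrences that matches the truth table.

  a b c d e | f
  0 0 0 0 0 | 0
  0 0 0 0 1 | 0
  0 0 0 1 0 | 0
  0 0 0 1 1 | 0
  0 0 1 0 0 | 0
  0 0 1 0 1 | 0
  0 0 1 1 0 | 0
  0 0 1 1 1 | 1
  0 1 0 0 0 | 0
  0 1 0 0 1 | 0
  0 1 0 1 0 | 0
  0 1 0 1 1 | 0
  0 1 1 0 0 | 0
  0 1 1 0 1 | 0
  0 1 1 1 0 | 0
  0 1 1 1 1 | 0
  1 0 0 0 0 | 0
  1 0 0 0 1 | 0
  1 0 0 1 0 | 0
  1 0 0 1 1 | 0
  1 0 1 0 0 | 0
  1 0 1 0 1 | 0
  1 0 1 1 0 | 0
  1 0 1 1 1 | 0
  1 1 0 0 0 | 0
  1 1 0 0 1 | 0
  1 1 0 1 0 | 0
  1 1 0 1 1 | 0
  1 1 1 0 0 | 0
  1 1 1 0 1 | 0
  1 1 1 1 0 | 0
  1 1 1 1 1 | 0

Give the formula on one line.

((~d | (~e | ~b)) & (((d | ~e) & (e & ~a)) & c))

  ~d = 11001100110011001100110011001100
  ~e = 10101010101010101010101010101010
  ~b = 11111111000000001111111100000000
  (~e | ~b) = 11111111101010101111111110101010
  (~d | (~e | ~b)) = 11111111111011101111111111101110
  (d | ~e) = 10111011101110111011101110111011
  ~a = 11111111111111110000000000000000
  (e & ~a) = 01010101010101010000000000000000
  ((d | ~e) & (e & ~a)) = 00010001000100010000000000000000
  (((d | ~e) & (e & ~a)) & c) = 00000001000000010000000000000000
  ((~d | (~e | ~b)) & (((d | ~e) & (e & ~a)) & c)) = 00000001000000000000000000000000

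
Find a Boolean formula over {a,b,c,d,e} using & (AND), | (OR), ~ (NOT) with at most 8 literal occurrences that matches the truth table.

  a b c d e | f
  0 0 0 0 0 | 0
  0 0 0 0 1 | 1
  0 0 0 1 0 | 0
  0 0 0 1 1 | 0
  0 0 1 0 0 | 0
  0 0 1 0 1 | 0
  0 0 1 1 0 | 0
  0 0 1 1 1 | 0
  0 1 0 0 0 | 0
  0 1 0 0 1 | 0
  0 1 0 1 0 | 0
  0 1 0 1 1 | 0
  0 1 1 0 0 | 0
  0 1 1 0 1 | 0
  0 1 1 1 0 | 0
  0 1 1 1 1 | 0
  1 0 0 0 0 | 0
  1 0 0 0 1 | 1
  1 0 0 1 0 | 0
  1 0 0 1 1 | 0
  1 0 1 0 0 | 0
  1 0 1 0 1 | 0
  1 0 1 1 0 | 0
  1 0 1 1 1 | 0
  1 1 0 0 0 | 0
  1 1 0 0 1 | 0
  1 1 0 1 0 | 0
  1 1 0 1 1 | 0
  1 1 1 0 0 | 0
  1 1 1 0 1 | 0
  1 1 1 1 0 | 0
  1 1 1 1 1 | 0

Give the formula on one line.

  ~c = 11110000111100001111000011110000
  ~b = 11111111000000001111111100000000
  (~c & ~b) = 11110000000000001111000000000000
  ~d = 11001100110011001100110011001100
  ((~c & ~b) & ~d) = 11000000000000001100000000000000
  ~a = 11111111111111110000000000000000
  (c & ~a) = 00001111000011110000000000000000
  (e & ~d) = 01000100010001000100010001000100
  ((c & ~a) | (e & ~d)) = 01001111010011110100010001000100
  (((~c & ~b) & ~d) & ((c & ~a) | (e & ~d))) = 01000000000000000100000000000000

(((~c & ~b) & ~d) & ((c & ~a) | (e & ~d)))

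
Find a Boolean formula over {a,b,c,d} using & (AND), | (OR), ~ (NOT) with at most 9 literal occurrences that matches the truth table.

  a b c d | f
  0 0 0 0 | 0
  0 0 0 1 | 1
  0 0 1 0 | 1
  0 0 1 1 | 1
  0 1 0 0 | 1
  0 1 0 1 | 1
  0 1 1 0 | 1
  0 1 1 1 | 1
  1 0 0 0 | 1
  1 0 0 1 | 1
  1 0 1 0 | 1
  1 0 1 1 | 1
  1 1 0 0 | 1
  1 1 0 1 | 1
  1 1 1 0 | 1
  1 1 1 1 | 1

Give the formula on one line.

((a | d) | (b | ((~d | (d & a)) & (c & ~a))))

  (a | d) = 0101010111111111
  ~d = 1010101010101010
  (d & a) = 0000000001010101
  (~d | (d & a)) = 1010101011111111
  ~a = 1111111100000000
  (c & ~a) = 0011001100000000
  ((~d | (d & a)) & (c & ~a)) = 0010001000000000
  (b | ((~d | (d & a)) & (c & ~a))) = 0010111100001111
  ((a | d) | (b | ((~d | (d & a)) & (c & ~a)))) = 0111111111111111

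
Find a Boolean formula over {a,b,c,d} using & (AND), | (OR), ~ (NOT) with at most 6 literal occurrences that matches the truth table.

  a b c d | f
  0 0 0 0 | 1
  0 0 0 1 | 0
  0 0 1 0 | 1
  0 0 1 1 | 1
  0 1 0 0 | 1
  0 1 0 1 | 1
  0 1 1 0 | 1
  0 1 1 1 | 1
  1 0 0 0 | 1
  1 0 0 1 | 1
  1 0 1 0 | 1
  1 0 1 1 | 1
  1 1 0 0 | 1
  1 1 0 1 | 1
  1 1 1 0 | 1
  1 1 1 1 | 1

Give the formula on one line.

(((~a & (b | ~d)) | a) | c)

  ~a = 1111111100000000
  ~d = 1010101010101010
  (b | ~d) = 1010111110101111
  (~a & (b | ~d)) = 1010111100000000
  ((~a & (b | ~d)) | a) = 1010111111111111
  (((~a & (b | ~d)) | a) | c) = 1011111111111111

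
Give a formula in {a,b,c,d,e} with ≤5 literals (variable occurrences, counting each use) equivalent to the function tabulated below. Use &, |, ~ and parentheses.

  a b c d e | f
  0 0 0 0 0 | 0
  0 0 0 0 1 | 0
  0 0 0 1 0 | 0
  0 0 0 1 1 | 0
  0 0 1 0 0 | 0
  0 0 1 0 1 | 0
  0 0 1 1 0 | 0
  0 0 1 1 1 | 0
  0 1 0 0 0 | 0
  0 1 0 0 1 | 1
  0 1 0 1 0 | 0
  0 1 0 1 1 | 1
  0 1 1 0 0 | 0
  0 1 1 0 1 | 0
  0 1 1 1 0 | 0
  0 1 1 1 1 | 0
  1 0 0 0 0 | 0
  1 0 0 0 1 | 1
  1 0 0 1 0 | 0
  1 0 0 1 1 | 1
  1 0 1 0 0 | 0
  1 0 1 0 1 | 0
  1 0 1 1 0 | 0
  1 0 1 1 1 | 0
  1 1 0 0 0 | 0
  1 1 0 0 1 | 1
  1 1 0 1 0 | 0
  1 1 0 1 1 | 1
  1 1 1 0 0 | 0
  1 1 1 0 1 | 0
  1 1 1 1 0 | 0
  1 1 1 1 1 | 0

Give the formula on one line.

((b | a) & (e & ~c))

  (b | a) = 00000000111111111111111111111111
  ~c = 11110000111100001111000011110000
  (e & ~c) = 01010000010100000101000001010000
  ((b | a) & (e & ~c)) = 00000000010100000101000001010000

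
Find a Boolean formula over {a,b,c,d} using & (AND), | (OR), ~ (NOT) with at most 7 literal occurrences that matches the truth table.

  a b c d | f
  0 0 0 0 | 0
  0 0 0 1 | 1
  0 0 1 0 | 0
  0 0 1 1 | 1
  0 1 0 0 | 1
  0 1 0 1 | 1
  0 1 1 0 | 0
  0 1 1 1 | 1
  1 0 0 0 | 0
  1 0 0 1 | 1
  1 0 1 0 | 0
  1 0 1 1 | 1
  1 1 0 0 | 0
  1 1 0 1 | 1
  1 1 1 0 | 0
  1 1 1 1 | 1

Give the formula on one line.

  ~c = 1100110011001100
  ~a = 1111111100000000
  (~c & ~a) = 1100110000000000
  ((~c & ~a) & b) = 0000110000000000
  (d | ((~c & ~a) & b)) = 0101110101010101

(d | ((~c & ~a) & b))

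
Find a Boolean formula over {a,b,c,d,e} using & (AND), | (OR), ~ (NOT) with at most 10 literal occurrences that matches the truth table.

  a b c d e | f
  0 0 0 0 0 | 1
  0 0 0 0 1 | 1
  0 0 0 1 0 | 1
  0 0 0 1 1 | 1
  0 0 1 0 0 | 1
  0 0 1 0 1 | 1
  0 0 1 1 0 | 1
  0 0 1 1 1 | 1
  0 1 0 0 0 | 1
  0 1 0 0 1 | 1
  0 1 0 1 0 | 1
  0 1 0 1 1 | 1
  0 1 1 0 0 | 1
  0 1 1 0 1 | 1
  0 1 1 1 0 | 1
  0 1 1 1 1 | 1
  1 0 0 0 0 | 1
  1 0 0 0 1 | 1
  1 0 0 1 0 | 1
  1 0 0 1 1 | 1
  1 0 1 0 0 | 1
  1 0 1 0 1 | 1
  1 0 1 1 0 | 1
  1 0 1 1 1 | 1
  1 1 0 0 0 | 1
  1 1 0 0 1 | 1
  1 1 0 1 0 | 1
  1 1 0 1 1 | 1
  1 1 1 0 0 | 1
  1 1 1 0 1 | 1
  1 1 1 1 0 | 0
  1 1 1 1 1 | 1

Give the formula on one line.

  (b & e) = 00000000010101010000000001010101
  ~c = 11110000111100001111000011110000
  ~d = 11001100110011001100110011001100
  (~c | ~d) = 11111100111111001111110011111100
  ((b & e) | (~c | ~d)) = 11111100111111011111110011111101
  ~a = 11111111111111110000000000000000
  (c & ~a) = 00001111000011110000000000000000
  (((b & e) | (~c | ~d)) | (c & ~a)) = 11111111111111111111110011111101
  ~b = 11111111000000001111111100000000
  (~d | ~c) = 11111100111111001111110011111100
  (~b | (~d | ~c)) = 11111111111111001111111111111100
  ((((b & e) | (~c | ~d)) | (c & ~a)) | (~b | (~d | ~c))) = 11111111111111111111111111111101

((((b & e) | (~c | ~d)) | (c & ~a)) | (~b | (~d | ~c)))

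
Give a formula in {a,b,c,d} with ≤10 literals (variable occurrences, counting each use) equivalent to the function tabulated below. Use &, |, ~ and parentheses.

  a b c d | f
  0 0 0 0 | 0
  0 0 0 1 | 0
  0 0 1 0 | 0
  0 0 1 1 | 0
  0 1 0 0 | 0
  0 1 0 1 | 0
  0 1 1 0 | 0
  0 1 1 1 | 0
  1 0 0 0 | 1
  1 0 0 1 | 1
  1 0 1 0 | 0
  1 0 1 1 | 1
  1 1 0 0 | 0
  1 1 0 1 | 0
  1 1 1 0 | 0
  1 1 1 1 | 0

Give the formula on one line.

  ~b = 1111000011110000
  (a & ~b) = 0000000011110000
  (b | (a & ~b)) = 0000111111111111
  ~a = 1111111100000000
  (~a | d) = 1111111101010101
  ~c = 1100110011001100
  ((~a | d) | ~c) = 1111111111011101
  ((b | (a & ~b)) & ((~a | d) | ~c)) = 0000111111011101
  (((b | (a & ~b)) & ((~a | d) | ~c)) & ~b) = 0000000011010000

(((b | (a & ~b)) & ((~a | d) | ~c)) & ~b)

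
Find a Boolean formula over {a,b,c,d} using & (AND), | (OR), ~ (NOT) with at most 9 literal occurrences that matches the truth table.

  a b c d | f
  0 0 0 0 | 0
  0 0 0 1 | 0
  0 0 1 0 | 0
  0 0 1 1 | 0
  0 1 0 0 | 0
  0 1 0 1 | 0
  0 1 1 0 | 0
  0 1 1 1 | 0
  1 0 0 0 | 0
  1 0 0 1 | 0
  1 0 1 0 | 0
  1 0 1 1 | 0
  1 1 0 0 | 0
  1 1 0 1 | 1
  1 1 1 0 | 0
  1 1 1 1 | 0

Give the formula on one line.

(((((~a | (a & b)) & (d & ~c)) | (c & b)) & a) & ~c)

  ~a = 1111111100000000
  (a & b) = 0000000000001111
  (~a | (a & b)) = 1111111100001111
  ~c = 1100110011001100
  (d & ~c) = 0100010001000100
  ((~a | (a & b)) & (d & ~c)) = 0100010000000100
  (c & b) = 0000001100000011
  (((~a | (a & b)) & (d & ~c)) | (c & b)) = 0100011100000111
  ((((~a | (a & b)) & (d & ~c)) | (c & b)) & a) = 0000000000000111
  (((((~a | (a & b)) & (d & ~c)) | (c & b)) & a) & ~c) = 0000000000000100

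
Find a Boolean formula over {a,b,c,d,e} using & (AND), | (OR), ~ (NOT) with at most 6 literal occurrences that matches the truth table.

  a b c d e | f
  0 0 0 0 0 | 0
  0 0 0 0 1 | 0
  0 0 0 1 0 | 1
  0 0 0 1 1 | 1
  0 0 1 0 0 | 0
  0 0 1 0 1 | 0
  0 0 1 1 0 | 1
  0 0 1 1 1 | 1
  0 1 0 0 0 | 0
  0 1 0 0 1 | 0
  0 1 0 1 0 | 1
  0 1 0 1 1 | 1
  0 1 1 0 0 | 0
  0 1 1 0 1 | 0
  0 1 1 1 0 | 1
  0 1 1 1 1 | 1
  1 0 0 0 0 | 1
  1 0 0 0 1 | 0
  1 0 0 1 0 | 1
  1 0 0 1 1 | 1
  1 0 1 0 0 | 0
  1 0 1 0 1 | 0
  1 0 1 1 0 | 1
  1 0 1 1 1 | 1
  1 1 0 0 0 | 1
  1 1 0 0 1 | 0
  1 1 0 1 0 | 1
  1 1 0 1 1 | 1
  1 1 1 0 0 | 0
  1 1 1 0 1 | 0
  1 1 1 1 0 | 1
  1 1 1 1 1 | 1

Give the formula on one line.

(((a & ~e) & ~c) | d)

  ~e = 10101010101010101010101010101010
  (a & ~e) = 00000000000000001010101010101010
  ~c = 11110000111100001111000011110000
  ((a & ~e) & ~c) = 00000000000000001010000010100000
  (((a & ~e) & ~c) | d) = 00110011001100111011001110110011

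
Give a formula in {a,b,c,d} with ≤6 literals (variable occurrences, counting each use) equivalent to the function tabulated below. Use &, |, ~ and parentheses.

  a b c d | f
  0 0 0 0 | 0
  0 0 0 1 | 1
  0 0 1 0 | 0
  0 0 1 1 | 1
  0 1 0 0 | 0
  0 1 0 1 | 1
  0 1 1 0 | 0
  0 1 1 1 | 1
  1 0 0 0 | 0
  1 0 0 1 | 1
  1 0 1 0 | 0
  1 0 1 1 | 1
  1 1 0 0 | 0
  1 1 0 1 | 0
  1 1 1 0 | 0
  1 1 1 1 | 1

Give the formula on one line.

((c & (a & d)) | (d & (~a | ~b)))

  (a & d) = 0000000001010101
  (c & (a & d)) = 0000000000010001
  ~a = 1111111100000000
  ~b = 1111000011110000
  (~a | ~b) = 1111111111110000
  (d & (~a | ~b)) = 0101010101010000
  ((c & (a & d)) | (d & (~a | ~b))) = 0101010101010001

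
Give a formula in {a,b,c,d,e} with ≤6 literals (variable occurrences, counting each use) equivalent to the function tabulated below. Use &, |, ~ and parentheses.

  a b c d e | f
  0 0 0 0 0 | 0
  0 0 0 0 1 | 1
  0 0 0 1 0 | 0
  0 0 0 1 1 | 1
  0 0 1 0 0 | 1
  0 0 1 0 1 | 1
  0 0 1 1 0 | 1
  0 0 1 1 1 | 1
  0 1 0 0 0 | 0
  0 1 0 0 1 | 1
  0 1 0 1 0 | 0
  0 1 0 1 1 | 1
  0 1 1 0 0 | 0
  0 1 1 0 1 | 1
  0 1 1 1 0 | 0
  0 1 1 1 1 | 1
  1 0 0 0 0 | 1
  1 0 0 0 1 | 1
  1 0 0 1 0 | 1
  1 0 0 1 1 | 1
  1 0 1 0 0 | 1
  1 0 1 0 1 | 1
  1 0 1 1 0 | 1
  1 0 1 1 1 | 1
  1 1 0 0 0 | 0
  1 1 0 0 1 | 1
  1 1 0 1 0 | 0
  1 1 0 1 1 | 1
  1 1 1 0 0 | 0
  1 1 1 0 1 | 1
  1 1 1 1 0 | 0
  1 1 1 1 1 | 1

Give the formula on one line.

  ~b = 11111111000000001111111100000000
  (~b & a) = 00000000000000001111111100000000
  (c | b) = 00001111111111110000111111111111
  ((~b & a) | (c | b)) = 00001111111111111111111111111111
  (~b & ((~b & a) | (c | b))) = 00001111000000001111111100000000
  ((~b & ((~b & a) | (c | b))) | e) = 01011111010101011111111101010101

((~b & ((~b & a) | (c | b))) | e)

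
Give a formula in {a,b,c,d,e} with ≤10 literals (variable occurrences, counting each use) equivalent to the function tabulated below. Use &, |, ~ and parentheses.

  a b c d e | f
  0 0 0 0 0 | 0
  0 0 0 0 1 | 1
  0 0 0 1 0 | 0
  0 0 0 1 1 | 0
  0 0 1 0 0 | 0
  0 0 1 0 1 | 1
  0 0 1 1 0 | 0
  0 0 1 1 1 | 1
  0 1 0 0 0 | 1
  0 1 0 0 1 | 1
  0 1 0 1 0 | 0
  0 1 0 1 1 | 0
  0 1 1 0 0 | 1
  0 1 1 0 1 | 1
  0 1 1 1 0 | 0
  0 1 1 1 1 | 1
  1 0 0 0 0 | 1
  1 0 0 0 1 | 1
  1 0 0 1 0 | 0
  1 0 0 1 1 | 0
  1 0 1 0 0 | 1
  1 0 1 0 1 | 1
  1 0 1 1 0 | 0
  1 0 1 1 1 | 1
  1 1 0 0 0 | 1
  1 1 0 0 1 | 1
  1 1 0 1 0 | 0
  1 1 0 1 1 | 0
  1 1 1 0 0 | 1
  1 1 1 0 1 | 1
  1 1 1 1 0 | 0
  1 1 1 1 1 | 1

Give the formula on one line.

((~d & ((a | e) | b)) | ((d & (c | ~d)) & e))

  ~d = 11001100110011001100110011001100
  (a | e) = 01010101010101011111111111111111
  ((a | e) | b) = 01010101111111111111111111111111
  (~d & ((a | e) | b)) = 01000100110011001100110011001100
  (c | ~d) = 11001111110011111100111111001111
  (d & (c | ~d)) = 00000011000000110000001100000011
  ((d & (c | ~d)) & e) = 00000001000000010000000100000001
  ((~d & ((a | e) | b)) | ((d & (c | ~d)) & e)) = 01000101110011011100110111001101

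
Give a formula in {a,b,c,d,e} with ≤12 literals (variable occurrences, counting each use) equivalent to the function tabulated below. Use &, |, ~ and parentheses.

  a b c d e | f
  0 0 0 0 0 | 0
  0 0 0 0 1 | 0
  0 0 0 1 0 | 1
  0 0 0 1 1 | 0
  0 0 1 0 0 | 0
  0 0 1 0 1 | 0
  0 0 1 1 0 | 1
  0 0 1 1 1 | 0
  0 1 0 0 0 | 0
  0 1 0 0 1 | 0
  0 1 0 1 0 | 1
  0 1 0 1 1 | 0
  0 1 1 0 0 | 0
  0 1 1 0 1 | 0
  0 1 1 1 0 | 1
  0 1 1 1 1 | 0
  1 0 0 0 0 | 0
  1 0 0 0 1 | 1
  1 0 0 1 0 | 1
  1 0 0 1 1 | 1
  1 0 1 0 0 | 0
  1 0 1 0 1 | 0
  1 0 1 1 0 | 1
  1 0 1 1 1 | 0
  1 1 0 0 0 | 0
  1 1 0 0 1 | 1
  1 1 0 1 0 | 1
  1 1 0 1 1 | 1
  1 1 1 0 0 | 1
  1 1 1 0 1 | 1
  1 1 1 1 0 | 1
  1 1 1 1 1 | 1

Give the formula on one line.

(((e & ~c) & a) | ((d & ~e) | (((c & a) | ~b) & b)))

  ~c = 11110000111100001111000011110000
  (e & ~c) = 01010000010100000101000001010000
  ((e & ~c) & a) = 00000000000000000101000001010000
  ~e = 10101010101010101010101010101010
  (d & ~e) = 00100010001000100010001000100010
  (c & a) = 00000000000000000000111100001111
  ~b = 11111111000000001111111100000000
  ((c & a) | ~b) = 11111111000000001111111100001111
  (((c & a) | ~b) & b) = 00000000000000000000000000001111
  ((d & ~e) | (((c & a) | ~b) & b)) = 00100010001000100010001000101111
  (((e & ~c) & a) | ((d & ~e) | (((c & a) | ~b) & b))) = 00100010001000100111001001111111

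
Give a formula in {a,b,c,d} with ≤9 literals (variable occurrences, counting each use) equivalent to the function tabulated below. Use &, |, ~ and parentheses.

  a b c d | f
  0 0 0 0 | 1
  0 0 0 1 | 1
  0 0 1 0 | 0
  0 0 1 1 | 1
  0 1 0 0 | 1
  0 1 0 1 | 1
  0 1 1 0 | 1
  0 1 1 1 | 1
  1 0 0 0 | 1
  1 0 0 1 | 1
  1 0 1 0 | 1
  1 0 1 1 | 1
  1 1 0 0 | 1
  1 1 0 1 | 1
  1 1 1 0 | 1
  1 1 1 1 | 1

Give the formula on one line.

((b | ((~b & d) | (~d & ~c))) | a)

  ~b = 1111000011110000
  (~b & d) = 0101000001010000
  ~d = 1010101010101010
  ~c = 1100110011001100
  (~d & ~c) = 1000100010001000
  ((~b & d) | (~d & ~c)) = 1101100011011000
  (b | ((~b & d) | (~d & ~c))) = 1101111111011111
  ((b | ((~b & d) | (~d & ~c))) | a) = 1101111111111111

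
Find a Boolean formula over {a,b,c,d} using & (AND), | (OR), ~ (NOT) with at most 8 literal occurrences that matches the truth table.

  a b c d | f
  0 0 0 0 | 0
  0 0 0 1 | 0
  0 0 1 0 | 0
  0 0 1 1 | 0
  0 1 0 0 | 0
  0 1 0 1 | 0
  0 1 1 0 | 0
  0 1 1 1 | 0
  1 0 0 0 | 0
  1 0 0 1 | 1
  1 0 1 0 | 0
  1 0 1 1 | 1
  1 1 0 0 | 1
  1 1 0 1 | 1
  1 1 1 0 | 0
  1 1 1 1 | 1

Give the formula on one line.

  (d & a) = 0000000001010101
  ~c = 1100110011001100
  (b & a) = 0000000000001111
  (~c & (b & a)) = 0000000000001100
  ((d & a) | (~c & (b & a))) = 0000000001011101

((d & a) | (~c & (b & a)))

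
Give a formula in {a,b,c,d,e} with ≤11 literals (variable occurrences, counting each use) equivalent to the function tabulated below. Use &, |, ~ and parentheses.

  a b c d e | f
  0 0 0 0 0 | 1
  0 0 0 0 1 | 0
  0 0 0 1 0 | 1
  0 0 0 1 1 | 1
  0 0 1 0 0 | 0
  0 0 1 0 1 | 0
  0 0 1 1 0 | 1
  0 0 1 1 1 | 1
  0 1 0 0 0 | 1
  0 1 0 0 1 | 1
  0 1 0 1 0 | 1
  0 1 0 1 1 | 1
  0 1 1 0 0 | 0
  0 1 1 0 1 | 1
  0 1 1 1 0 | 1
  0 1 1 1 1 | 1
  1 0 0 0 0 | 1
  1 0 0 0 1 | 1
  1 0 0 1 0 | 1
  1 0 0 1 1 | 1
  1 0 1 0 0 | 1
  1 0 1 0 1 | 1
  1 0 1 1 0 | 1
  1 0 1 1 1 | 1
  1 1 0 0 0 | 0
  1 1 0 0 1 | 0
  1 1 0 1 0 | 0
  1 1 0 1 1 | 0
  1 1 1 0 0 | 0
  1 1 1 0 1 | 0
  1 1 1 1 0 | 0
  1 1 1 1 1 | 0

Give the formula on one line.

((~a | ~b) & ((a | (~e & ~c)) | ((e & b) | d)))

  ~a = 11111111111111110000000000000000
  ~b = 11111111000000001111111100000000
  (~a | ~b) = 11111111111111111111111100000000
  ~e = 10101010101010101010101010101010
  ~c = 11110000111100001111000011110000
  (~e & ~c) = 10100000101000001010000010100000
  (a | (~e & ~c)) = 10100000101000001111111111111111
  (e & b) = 00000000010101010000000001010101
  ((e & b) | d) = 00110011011101110011001101110111
  ((a | (~e & ~c)) | ((e & b) | d)) = 10110011111101111111111111111111
  ((~a | ~b) & ((a | (~e & ~c)) | ((e & b) | d))) = 10110011111101111111111100000000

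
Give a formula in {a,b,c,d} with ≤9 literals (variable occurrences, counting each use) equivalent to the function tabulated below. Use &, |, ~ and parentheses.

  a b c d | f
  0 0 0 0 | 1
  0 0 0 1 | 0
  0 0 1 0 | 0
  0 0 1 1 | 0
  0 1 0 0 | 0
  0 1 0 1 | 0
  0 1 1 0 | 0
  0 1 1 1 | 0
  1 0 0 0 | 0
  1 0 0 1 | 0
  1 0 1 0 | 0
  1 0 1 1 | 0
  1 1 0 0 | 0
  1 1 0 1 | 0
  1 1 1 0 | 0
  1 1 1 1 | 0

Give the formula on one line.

(((~d & ~a) & ((d | ~c) & (b | (~d | c)))) & ~b)

  ~d = 1010101010101010
  ~a = 1111111100000000
  (~d & ~a) = 1010101000000000
  ~c = 1100110011001100
  (d | ~c) = 1101110111011101
  (~d | c) = 1011101110111011
  (b | (~d | c)) = 1011111110111111
  ((d | ~c) & (b | (~d | c))) = 1001110110011101
  ((~d & ~a) & ((d | ~c) & (b | (~d | c)))) = 1000100000000000
  ~b = 1111000011110000
  (((~d & ~a) & ((d | ~c) & (b | (~d | c)))) & ~b) = 1000000000000000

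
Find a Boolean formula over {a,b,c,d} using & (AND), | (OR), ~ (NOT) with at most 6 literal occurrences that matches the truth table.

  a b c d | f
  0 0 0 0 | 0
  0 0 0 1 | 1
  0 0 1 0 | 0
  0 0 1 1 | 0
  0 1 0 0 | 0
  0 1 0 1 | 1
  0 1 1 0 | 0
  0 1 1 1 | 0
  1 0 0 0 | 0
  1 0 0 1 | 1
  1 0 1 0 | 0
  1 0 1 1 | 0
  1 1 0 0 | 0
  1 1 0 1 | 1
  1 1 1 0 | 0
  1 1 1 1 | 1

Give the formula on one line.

  ~c = 1100110011001100
  (b | ~c) = 1100111111001111
  ~d = 1010101010101010
  ((b | ~c) | ~d) = 1110111111101111
  (~c | a) = 1100110011111111
  (((b | ~c) | ~d) & (~c | a)) = 1100110011101111
  ((((b | ~c) | ~d) & (~c | a)) & d) = 0100010001000101

((((b | ~c) | ~d) & (~c | a)) & d)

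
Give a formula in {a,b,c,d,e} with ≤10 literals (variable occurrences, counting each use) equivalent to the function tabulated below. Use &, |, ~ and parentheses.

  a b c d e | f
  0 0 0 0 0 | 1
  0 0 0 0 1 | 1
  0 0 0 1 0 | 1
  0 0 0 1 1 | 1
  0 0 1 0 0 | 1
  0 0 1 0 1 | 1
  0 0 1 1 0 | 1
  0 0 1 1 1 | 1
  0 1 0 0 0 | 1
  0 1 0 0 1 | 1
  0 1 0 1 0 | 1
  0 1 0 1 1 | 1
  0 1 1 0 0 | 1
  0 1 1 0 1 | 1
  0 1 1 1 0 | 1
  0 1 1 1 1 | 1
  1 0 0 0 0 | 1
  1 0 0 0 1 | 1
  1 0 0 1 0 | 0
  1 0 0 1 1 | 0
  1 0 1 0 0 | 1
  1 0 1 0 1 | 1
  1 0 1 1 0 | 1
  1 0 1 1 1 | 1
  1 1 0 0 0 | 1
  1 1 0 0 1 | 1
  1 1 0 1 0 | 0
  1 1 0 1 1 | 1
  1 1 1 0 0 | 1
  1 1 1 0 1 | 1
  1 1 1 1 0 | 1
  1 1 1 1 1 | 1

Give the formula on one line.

  (b & e) = 00000000010101010000000001010101
  ~a = 11111111111111110000000000000000
  ((b & e) | ~a) = 11111111111111110000000001010101
  ~d = 11001100110011001100110011001100
  (d & c) = 00000011000000110000001100000011
  (~d | (d & c)) = 11001111110011111100111111001111
  (d | c) = 00111111001111110011111100111111
  (a | (d | c)) = 00111111001111111111111111111111
  ((~d | (d & c)) & (a | (d | c))) = 00001111000011111100111111001111
  (((b & e) | ~a) | ((~d | (d & c)) & (a | (d | c)))) = 11111111111111111100111111011111

(((b & e) | ~a) | ((~d | (d & c)) & (a | (d | c))))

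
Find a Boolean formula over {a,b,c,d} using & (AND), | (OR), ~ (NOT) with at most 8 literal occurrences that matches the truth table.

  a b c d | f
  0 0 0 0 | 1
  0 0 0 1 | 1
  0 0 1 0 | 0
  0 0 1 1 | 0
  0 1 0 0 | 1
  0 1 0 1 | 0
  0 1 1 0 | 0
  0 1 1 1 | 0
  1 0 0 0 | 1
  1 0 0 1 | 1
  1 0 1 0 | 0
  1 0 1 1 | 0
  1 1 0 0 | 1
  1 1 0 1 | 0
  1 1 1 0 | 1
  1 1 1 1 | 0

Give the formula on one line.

(((b & (a & c)) | (~c | (b & d))) & (~b | ~d))

  (a & c) = 0000000000110011
  (b & (a & c)) = 0000000000000011
  ~c = 1100110011001100
  (b & d) = 0000010100000101
  (~c | (b & d)) = 1100110111001101
  ((b & (a & c)) | (~c | (b & d))) = 1100110111001111
  ~b = 1111000011110000
  ~d = 1010101010101010
  (~b | ~d) = 1111101011111010
  (((b & (a & c)) | (~c | (b & d))) & (~b | ~d)) = 1100100011001010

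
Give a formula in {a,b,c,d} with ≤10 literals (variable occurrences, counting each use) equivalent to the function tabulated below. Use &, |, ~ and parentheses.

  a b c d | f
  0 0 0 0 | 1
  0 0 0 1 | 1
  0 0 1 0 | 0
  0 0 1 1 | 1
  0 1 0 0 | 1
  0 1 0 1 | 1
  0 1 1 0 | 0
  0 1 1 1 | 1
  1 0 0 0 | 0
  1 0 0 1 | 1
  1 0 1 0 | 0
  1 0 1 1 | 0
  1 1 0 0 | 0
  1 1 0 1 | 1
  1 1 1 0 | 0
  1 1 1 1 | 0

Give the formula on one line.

((d & (((d | a) | b) & ~a)) | (~c & (d | ~a)))

  (d | a) = 0101010111111111
  ((d | a) | b) = 0101111111111111
  ~a = 1111111100000000
  (((d | a) | b) & ~a) = 0101111100000000
  (d & (((d | a) | b) & ~a)) = 0101010100000000
  ~c = 1100110011001100
  (d | ~a) = 1111111101010101
  (~c & (d | ~a)) = 1100110001000100
  ((d & (((d | a) | b) & ~a)) | (~c & (d | ~a))) = 1101110101000100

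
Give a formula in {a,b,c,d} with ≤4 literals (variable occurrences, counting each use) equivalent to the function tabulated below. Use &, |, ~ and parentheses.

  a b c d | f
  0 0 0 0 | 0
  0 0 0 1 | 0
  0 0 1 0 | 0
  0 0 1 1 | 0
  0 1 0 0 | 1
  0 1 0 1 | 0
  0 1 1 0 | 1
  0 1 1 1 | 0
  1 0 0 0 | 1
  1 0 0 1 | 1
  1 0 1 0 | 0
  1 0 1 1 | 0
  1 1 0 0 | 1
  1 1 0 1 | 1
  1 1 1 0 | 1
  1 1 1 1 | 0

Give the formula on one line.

((a & ~c) | (b & ~d))

  ~c = 1100110011001100
  (a & ~c) = 0000000011001100
  ~d = 1010101010101010
  (b & ~d) = 0000101000001010
  ((a & ~c) | (b & ~d)) = 0000101011001110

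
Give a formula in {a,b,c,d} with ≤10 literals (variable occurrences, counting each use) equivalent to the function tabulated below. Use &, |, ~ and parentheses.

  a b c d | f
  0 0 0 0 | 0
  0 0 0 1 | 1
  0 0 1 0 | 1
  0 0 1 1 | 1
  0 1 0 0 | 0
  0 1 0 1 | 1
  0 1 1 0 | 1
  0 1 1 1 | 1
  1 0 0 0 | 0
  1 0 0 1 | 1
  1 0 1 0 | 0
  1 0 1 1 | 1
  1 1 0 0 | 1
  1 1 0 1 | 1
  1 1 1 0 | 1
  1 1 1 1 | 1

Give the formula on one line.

  (d | c) = 0111011101110111
  (a | (d | c)) = 0111011111111111
  ~a = 1111111100000000
  (~a | d) = 1111111101010101
  ~d = 1010101010101010
  (c & ~d) = 0010001000100010
  ((~a | d) & (c & ~d)) = 0010001000000000
  (b | ((~a | d) & (c & ~d))) = 0010111100001111
  ((b | ((~a | d) & (c & ~d))) | d) = 0111111101011111
  ((a | (d | c)) & ((b | ((~a | d) & (c & ~d))) | d)) = 0111011101011111

((a | (d | c)) & ((b | ((~a | d) & (c & ~d))) | d))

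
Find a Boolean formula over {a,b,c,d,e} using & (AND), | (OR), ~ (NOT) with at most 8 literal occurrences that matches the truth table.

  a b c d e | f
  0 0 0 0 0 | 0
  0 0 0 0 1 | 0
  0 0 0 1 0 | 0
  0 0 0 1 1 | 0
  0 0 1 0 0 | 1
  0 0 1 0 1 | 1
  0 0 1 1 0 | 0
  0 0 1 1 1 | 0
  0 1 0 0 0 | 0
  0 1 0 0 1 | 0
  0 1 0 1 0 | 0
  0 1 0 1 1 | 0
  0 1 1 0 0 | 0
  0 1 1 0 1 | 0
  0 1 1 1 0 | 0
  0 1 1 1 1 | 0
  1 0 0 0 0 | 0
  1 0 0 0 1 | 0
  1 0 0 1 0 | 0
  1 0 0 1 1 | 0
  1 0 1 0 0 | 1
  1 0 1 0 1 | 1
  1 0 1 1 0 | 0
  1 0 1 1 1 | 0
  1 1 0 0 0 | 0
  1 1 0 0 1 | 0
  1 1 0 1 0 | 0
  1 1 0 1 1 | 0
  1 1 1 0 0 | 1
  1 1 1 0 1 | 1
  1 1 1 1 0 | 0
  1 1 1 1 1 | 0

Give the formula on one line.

  ~c = 11110000111100001111000011110000
  ~b = 11111111000000001111111100000000
  (~b | a) = 11111111000000001111111111111111
  (~c | (~b | a)) = 11111111111100001111111111111111
  (c & (~c | (~b | a))) = 00001111000000000000111100001111
  ~d = 11001100110011001100110011001100
  ((c & (~c | (~b | a))) & ~d) = 00001100000000000000110000001100

((c & (~c | (~b | a))) & ~d)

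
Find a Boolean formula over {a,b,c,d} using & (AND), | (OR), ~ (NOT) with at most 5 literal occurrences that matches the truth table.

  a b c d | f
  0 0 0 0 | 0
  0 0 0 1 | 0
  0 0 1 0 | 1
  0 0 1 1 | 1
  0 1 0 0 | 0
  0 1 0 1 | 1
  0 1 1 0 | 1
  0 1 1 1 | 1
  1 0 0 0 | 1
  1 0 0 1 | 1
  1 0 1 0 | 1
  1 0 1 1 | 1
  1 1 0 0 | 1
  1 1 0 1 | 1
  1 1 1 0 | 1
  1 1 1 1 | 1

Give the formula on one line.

  (d & b) = 0000010100000101
  ((d & b) | c) = 0011011100110111
  (a | ((d & b) | c)) = 0011011111111111

(a | ((d & b) | c))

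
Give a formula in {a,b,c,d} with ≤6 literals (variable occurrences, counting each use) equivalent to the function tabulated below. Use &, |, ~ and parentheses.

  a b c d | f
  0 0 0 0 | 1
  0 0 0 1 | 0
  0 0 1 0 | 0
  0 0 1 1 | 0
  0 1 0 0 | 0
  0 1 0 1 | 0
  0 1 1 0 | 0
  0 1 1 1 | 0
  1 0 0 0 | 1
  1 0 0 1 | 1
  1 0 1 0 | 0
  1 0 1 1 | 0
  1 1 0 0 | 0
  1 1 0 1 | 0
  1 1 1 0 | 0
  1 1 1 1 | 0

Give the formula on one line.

  ~b = 1111000011110000
  ~c = 1100110011001100
  (~b & ~c) = 1100000011000000
  ~d = 1010101010101010
  (c | ~d) = 1011101110111011
  ((c | ~d) | a) = 1011101111111111
  ((~b & ~c) & ((c | ~d) | a)) = 1000000011000000

((~b & ~c) & ((c | ~d) | a))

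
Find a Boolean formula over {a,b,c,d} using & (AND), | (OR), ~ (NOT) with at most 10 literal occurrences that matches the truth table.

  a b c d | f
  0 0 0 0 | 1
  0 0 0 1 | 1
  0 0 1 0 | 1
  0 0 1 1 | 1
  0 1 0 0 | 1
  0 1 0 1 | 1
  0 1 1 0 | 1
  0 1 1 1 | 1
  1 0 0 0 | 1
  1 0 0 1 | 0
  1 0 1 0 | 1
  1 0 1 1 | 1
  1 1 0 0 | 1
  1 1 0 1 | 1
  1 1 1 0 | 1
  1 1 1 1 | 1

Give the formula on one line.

((~b & (~a | c)) | ((b | (c & d)) | (~b & ~d)))

  ~b = 1111000011110000
  ~a = 1111111100000000
  (~a | c) = 1111111100110011
  (~b & (~a | c)) = 1111000000110000
  (c & d) = 0001000100010001
  (b | (c & d)) = 0001111100011111
  ~d = 1010101010101010
  (~b & ~d) = 1010000010100000
  ((b | (c & d)) | (~b & ~d)) = 1011111110111111
  ((~b & (~a | c)) | ((b | (c & d)) | (~b & ~d))) = 1111111110111111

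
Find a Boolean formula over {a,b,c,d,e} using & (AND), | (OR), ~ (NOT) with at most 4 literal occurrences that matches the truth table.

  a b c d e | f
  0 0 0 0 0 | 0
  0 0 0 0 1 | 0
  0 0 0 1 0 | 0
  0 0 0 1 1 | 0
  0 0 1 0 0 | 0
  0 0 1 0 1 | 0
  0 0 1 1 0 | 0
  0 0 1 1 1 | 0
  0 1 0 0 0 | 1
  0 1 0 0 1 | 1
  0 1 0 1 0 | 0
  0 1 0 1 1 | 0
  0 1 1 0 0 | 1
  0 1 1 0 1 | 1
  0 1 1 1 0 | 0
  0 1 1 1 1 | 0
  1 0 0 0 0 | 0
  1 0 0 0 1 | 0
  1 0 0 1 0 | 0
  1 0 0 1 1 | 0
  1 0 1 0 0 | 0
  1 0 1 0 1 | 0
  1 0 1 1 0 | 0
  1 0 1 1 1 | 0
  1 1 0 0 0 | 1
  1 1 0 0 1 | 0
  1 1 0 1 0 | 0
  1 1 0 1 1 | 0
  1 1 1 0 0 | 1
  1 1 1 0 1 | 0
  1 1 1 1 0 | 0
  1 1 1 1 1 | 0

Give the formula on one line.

((~d & (~e | ~a)) & b)

  ~d = 11001100110011001100110011001100
  ~e = 10101010101010101010101010101010
  ~a = 11111111111111110000000000000000
  (~e | ~a) = 11111111111111111010101010101010
  (~d & (~e | ~a)) = 11001100110011001000100010001000
  ((~d & (~e | ~a)) & b) = 00000000110011000000000010001000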